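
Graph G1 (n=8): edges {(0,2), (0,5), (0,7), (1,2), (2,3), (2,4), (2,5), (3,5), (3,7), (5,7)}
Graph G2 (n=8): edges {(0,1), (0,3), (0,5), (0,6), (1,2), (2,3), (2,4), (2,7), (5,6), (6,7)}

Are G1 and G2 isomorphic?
No, not isomorphic

The graphs are NOT isomorphic.

Counting triangles (3-cliques): G1 has 4, G2 has 1.
Triangle count is an isomorphism invariant, so differing triangle counts rule out isomorphism.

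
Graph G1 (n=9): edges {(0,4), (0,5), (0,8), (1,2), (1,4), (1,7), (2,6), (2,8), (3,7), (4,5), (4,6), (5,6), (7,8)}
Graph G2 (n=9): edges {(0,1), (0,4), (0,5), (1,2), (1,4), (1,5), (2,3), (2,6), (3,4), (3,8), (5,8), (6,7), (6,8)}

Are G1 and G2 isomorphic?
Yes, isomorphic

The graphs are isomorphic.
One valid mapping φ: V(G1) → V(G2): 0→5, 1→2, 2→3, 3→7, 4→1, 5→0, 6→4, 7→6, 8→8

Verify φ preserves adjacency — for each edge of G1, its image is an edge of G2:
  (0,4) → (φ(0),φ(4)) = (1,5) ∈ E(G2) ✓
  (0,5) → (φ(0),φ(5)) = (0,5) ∈ E(G2) ✓
  (0,8) → (φ(0),φ(8)) = (5,8) ∈ E(G2) ✓
  (1,2) → (φ(1),φ(2)) = (2,3) ∈ E(G2) ✓
  (1,4) → (φ(1),φ(4)) = (1,2) ∈ E(G2) ✓
  (1,7) → (φ(1),φ(7)) = (2,6) ∈ E(G2) ✓
  (2,6) → (φ(2),φ(6)) = (3,4) ∈ E(G2) ✓
  (2,8) → (φ(2),φ(8)) = (3,8) ∈ E(G2) ✓
  (3,7) → (φ(3),φ(7)) = (6,7) ∈ E(G2) ✓
  (4,5) → (φ(4),φ(5)) = (0,1) ∈ E(G2) ✓
  (4,6) → (φ(4),φ(6)) = (1,4) ∈ E(G2) ✓
  (5,6) → (φ(5),φ(6)) = (0,4) ∈ E(G2) ✓
  (7,8) → (φ(7),φ(8)) = (6,8) ∈ E(G2) ✓
All 13 edges of G1 map to edges of G2, and |E(G1)| = |E(G2)| = 13, so φ is a bijection on edges as well as vertices. Hence G1 ≅ G2.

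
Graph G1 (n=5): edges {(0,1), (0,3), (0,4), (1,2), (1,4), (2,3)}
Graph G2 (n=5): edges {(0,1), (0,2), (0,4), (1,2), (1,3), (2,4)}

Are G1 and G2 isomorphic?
No, not isomorphic

The graphs are NOT isomorphic.

Counting triangles (3-cliques): G1 has 1, G2 has 2.
Triangle count is an isomorphism invariant, so differing triangle counts rule out isomorphism.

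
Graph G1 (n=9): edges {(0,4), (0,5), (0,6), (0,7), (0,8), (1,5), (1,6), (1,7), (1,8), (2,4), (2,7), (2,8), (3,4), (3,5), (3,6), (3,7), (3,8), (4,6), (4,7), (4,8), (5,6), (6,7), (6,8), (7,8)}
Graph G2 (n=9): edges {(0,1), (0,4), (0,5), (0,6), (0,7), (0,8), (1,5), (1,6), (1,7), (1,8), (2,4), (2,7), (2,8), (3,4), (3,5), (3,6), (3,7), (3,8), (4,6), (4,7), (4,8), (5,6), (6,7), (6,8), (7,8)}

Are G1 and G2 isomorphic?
No, not isomorphic

The graphs are NOT isomorphic.

Counting edges: G1 has 24 edge(s); G2 has 25 edge(s).
Edge count is an isomorphism invariant (a bijection on vertices induces a bijection on edges), so differing edge counts rule out isomorphism.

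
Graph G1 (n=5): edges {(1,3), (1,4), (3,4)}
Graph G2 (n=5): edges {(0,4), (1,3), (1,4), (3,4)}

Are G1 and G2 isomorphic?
No, not isomorphic

The graphs are NOT isomorphic.

Counting edges: G1 has 3 edge(s); G2 has 4 edge(s).
Edge count is an isomorphism invariant (a bijection on vertices induces a bijection on edges), so differing edge counts rule out isomorphism.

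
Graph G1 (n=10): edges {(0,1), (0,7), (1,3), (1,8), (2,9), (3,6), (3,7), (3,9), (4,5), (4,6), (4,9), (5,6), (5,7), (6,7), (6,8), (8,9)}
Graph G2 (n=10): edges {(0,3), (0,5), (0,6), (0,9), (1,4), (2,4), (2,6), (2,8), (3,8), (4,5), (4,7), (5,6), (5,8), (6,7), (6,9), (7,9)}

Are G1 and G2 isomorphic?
Yes, isomorphic

The graphs are isomorphic.
One valid mapping φ: V(G1) → V(G2): 0→3, 1→8, 2→1, 3→5, 4→7, 5→9, 6→6, 7→0, 8→2, 9→4

Verify φ preserves adjacency — for each edge of G1, its image is an edge of G2:
  (0,1) → (φ(0),φ(1)) = (3,8) ∈ E(G2) ✓
  (0,7) → (φ(0),φ(7)) = (0,3) ∈ E(G2) ✓
  (1,3) → (φ(1),φ(3)) = (5,8) ∈ E(G2) ✓
  (1,8) → (φ(1),φ(8)) = (2,8) ∈ E(G2) ✓
  (2,9) → (φ(2),φ(9)) = (1,4) ∈ E(G2) ✓
  (3,6) → (φ(3),φ(6)) = (5,6) ∈ E(G2) ✓
  (3,7) → (φ(3),φ(7)) = (0,5) ∈ E(G2) ✓
  (3,9) → (φ(3),φ(9)) = (4,5) ∈ E(G2) ✓
  (4,5) → (φ(4),φ(5)) = (7,9) ∈ E(G2) ✓
  (4,6) → (φ(4),φ(6)) = (6,7) ∈ E(G2) ✓
  (4,9) → (φ(4),φ(9)) = (4,7) ∈ E(G2) ✓
  (5,6) → (φ(5),φ(6)) = (6,9) ∈ E(G2) ✓
  (5,7) → (φ(5),φ(7)) = (0,9) ∈ E(G2) ✓
  (6,7) → (φ(6),φ(7)) = (0,6) ∈ E(G2) ✓
  (6,8) → (φ(6),φ(8)) = (2,6) ∈ E(G2) ✓
  (8,9) → (φ(8),φ(9)) = (2,4) ∈ E(G2) ✓
All 16 edges of G1 map to edges of G2, and |E(G1)| = |E(G2)| = 16, so φ is a bijection on edges as well as vertices. Hence G1 ≅ G2.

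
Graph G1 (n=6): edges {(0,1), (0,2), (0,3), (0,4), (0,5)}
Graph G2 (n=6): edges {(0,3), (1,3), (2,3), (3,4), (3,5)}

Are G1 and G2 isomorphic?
Yes, isomorphic

The graphs are isomorphic.
One valid mapping φ: V(G1) → V(G2): 0→3, 1→0, 2→1, 3→2, 4→5, 5→4

Verify φ preserves adjacency — for each edge of G1, its image is an edge of G2:
  (0,1) → (φ(0),φ(1)) = (0,3) ∈ E(G2) ✓
  (0,2) → (φ(0),φ(2)) = (1,3) ∈ E(G2) ✓
  (0,3) → (φ(0),φ(3)) = (2,3) ∈ E(G2) ✓
  (0,4) → (φ(0),φ(4)) = (3,5) ∈ E(G2) ✓
  (0,5) → (φ(0),φ(5)) = (3,4) ∈ E(G2) ✓
All 5 edges of G1 map to edges of G2, and |E(G1)| = |E(G2)| = 5, so φ is a bijection on edges as well as vertices. Hence G1 ≅ G2.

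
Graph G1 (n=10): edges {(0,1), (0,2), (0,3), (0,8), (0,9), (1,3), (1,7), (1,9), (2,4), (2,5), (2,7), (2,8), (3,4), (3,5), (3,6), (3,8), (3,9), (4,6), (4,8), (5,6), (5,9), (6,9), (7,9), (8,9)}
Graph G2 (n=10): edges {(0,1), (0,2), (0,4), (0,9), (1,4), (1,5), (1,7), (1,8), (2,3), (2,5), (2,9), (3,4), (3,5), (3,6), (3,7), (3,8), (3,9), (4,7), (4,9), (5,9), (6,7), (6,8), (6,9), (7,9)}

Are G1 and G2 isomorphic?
Yes, isomorphic

The graphs are isomorphic.
One valid mapping φ: V(G1) → V(G2): 0→7, 1→6, 2→1, 3→9, 4→0, 5→5, 6→2, 7→8, 8→4, 9→3

Verify φ preserves adjacency — for each edge of G1, its image is an edge of G2:
  (0,1) → (φ(0),φ(1)) = (6,7) ∈ E(G2) ✓
  (0,2) → (φ(0),φ(2)) = (1,7) ∈ E(G2) ✓
  (0,3) → (φ(0),φ(3)) = (7,9) ∈ E(G2) ✓
  (0,8) → (φ(0),φ(8)) = (4,7) ∈ E(G2) ✓
  (0,9) → (φ(0),φ(9)) = (3,7) ∈ E(G2) ✓
  (1,3) → (φ(1),φ(3)) = (6,9) ∈ E(G2) ✓
  (1,7) → (φ(1),φ(7)) = (6,8) ∈ E(G2) ✓
  (1,9) → (φ(1),φ(9)) = (3,6) ∈ E(G2) ✓
  (2,4) → (φ(2),φ(4)) = (0,1) ∈ E(G2) ✓
  (2,5) → (φ(2),φ(5)) = (1,5) ∈ E(G2) ✓
  (2,7) → (φ(2),φ(7)) = (1,8) ∈ E(G2) ✓
  (2,8) → (φ(2),φ(8)) = (1,4) ∈ E(G2) ✓
  (3,4) → (φ(3),φ(4)) = (0,9) ∈ E(G2) ✓
  (3,5) → (φ(3),φ(5)) = (5,9) ∈ E(G2) ✓
  (3,6) → (φ(3),φ(6)) = (2,9) ∈ E(G2) ✓
  (3,8) → (φ(3),φ(8)) = (4,9) ∈ E(G2) ✓
  (3,9) → (φ(3),φ(9)) = (3,9) ∈ E(G2) ✓
  (4,6) → (φ(4),φ(6)) = (0,2) ∈ E(G2) ✓
  (4,8) → (φ(4),φ(8)) = (0,4) ∈ E(G2) ✓
  (5,6) → (φ(5),φ(6)) = (2,5) ∈ E(G2) ✓
  (5,9) → (φ(5),φ(9)) = (3,5) ∈ E(G2) ✓
  (6,9) → (φ(6),φ(9)) = (2,3) ∈ E(G2) ✓
  (7,9) → (φ(7),φ(9)) = (3,8) ∈ E(G2) ✓
  (8,9) → (φ(8),φ(9)) = (3,4) ∈ E(G2) ✓
All 24 edges of G1 map to edges of G2, and |E(G1)| = |E(G2)| = 24, so φ is a bijection on edges as well as vertices. Hence G1 ≅ G2.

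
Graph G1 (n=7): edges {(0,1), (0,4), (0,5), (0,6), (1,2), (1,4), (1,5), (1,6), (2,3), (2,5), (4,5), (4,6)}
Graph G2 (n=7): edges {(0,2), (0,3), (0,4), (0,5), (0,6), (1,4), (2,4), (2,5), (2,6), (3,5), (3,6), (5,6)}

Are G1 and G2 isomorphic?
Yes, isomorphic

The graphs are isomorphic.
One valid mapping φ: V(G1) → V(G2): 0→6, 1→0, 2→4, 3→1, 4→5, 5→2, 6→3

Verify φ preserves adjacency — for each edge of G1, its image is an edge of G2:
  (0,1) → (φ(0),φ(1)) = (0,6) ∈ E(G2) ✓
  (0,4) → (φ(0),φ(4)) = (5,6) ∈ E(G2) ✓
  (0,5) → (φ(0),φ(5)) = (2,6) ∈ E(G2) ✓
  (0,6) → (φ(0),φ(6)) = (3,6) ∈ E(G2) ✓
  (1,2) → (φ(1),φ(2)) = (0,4) ∈ E(G2) ✓
  (1,4) → (φ(1),φ(4)) = (0,5) ∈ E(G2) ✓
  (1,5) → (φ(1),φ(5)) = (0,2) ∈ E(G2) ✓
  (1,6) → (φ(1),φ(6)) = (0,3) ∈ E(G2) ✓
  (2,3) → (φ(2),φ(3)) = (1,4) ∈ E(G2) ✓
  (2,5) → (φ(2),φ(5)) = (2,4) ∈ E(G2) ✓
  (4,5) → (φ(4),φ(5)) = (2,5) ∈ E(G2) ✓
  (4,6) → (φ(4),φ(6)) = (3,5) ∈ E(G2) ✓
All 12 edges of G1 map to edges of G2, and |E(G1)| = |E(G2)| = 12, so φ is a bijection on edges as well as vertices. Hence G1 ≅ G2.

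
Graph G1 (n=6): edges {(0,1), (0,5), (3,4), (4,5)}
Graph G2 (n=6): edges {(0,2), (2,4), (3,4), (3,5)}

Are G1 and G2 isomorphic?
Yes, isomorphic

The graphs are isomorphic.
One valid mapping φ: V(G1) → V(G2): 0→3, 1→5, 2→1, 3→0, 4→2, 5→4

Verify φ preserves adjacency — for each edge of G1, its image is an edge of G2:
  (0,1) → (φ(0),φ(1)) = (3,5) ∈ E(G2) ✓
  (0,5) → (φ(0),φ(5)) = (3,4) ∈ E(G2) ✓
  (3,4) → (φ(3),φ(4)) = (0,2) ∈ E(G2) ✓
  (4,5) → (φ(4),φ(5)) = (2,4) ∈ E(G2) ✓
All 4 edges of G1 map to edges of G2, and |E(G1)| = |E(G2)| = 4, so φ is a bijection on edges as well as vertices. Hence G1 ≅ G2.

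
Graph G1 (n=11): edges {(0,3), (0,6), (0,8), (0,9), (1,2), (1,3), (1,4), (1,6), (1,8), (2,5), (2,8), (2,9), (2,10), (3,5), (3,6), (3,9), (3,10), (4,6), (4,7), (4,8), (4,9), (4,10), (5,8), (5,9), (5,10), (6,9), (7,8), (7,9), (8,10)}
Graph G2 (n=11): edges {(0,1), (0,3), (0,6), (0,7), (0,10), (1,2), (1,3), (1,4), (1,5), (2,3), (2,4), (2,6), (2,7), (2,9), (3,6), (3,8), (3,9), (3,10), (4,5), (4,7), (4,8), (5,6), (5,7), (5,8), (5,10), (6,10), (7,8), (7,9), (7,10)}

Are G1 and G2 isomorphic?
Yes, isomorphic

The graphs are isomorphic.
One valid mapping φ: V(G1) → V(G2): 0→8, 1→1, 2→0, 3→5, 4→2, 5→10, 6→4, 7→9, 8→3, 9→7, 10→6

Verify φ preserves adjacency — for each edge of G1, its image is an edge of G2:
  (0,3) → (φ(0),φ(3)) = (5,8) ∈ E(G2) ✓
  (0,6) → (φ(0),φ(6)) = (4,8) ∈ E(G2) ✓
  (0,8) → (φ(0),φ(8)) = (3,8) ∈ E(G2) ✓
  (0,9) → (φ(0),φ(9)) = (7,8) ∈ E(G2) ✓
  (1,2) → (φ(1),φ(2)) = (0,1) ∈ E(G2) ✓
  (1,3) → (φ(1),φ(3)) = (1,5) ∈ E(G2) ✓
  (1,4) → (φ(1),φ(4)) = (1,2) ∈ E(G2) ✓
  (1,6) → (φ(1),φ(6)) = (1,4) ∈ E(G2) ✓
  (1,8) → (φ(1),φ(8)) = (1,3) ∈ E(G2) ✓
  (2,5) → (φ(2),φ(5)) = (0,10) ∈ E(G2) ✓
  (2,8) → (φ(2),φ(8)) = (0,3) ∈ E(G2) ✓
  (2,9) → (φ(2),φ(9)) = (0,7) ∈ E(G2) ✓
  (2,10) → (φ(2),φ(10)) = (0,6) ∈ E(G2) ✓
  (3,5) → (φ(3),φ(5)) = (5,10) ∈ E(G2) ✓
  (3,6) → (φ(3),φ(6)) = (4,5) ∈ E(G2) ✓
  (3,9) → (φ(3),φ(9)) = (5,7) ∈ E(G2) ✓
  (3,10) → (φ(3),φ(10)) = (5,6) ∈ E(G2) ✓
  (4,6) → (φ(4),φ(6)) = (2,4) ∈ E(G2) ✓
  (4,7) → (φ(4),φ(7)) = (2,9) ∈ E(G2) ✓
  (4,8) → (φ(4),φ(8)) = (2,3) ∈ E(G2) ✓
  (4,9) → (φ(4),φ(9)) = (2,7) ∈ E(G2) ✓
  (4,10) → (φ(4),φ(10)) = (2,6) ∈ E(G2) ✓
  (5,8) → (φ(5),φ(8)) = (3,10) ∈ E(G2) ✓
  (5,9) → (φ(5),φ(9)) = (7,10) ∈ E(G2) ✓
  (5,10) → (φ(5),φ(10)) = (6,10) ∈ E(G2) ✓
  (6,9) → (φ(6),φ(9)) = (4,7) ∈ E(G2) ✓
  (7,8) → (φ(7),φ(8)) = (3,9) ∈ E(G2) ✓
  (7,9) → (φ(7),φ(9)) = (7,9) ∈ E(G2) ✓
  (8,10) → (φ(8),φ(10)) = (3,6) ∈ E(G2) ✓
All 29 edges of G1 map to edges of G2, and |E(G1)| = |E(G2)| = 29, so φ is a bijection on edges as well as vertices. Hence G1 ≅ G2.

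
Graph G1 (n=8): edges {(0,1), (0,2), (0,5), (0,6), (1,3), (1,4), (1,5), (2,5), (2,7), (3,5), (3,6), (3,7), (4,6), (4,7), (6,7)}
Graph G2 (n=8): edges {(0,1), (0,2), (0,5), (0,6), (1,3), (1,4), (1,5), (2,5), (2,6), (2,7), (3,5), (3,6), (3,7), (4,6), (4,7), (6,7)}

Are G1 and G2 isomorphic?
No, not isomorphic

The graphs are NOT isomorphic.

Counting edges: G1 has 15 edge(s); G2 has 16 edge(s).
Edge count is an isomorphism invariant (a bijection on vertices induces a bijection on edges), so differing edge counts rule out isomorphism.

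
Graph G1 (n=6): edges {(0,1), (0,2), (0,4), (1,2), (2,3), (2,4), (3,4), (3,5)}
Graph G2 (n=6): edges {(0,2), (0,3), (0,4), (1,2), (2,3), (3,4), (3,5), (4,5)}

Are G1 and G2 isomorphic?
Yes, isomorphic

The graphs are isomorphic.
One valid mapping φ: V(G1) → V(G2): 0→4, 1→5, 2→3, 3→2, 4→0, 5→1

Verify φ preserves adjacency — for each edge of G1, its image is an edge of G2:
  (0,1) → (φ(0),φ(1)) = (4,5) ∈ E(G2) ✓
  (0,2) → (φ(0),φ(2)) = (3,4) ∈ E(G2) ✓
  (0,4) → (φ(0),φ(4)) = (0,4) ∈ E(G2) ✓
  (1,2) → (φ(1),φ(2)) = (3,5) ∈ E(G2) ✓
  (2,3) → (φ(2),φ(3)) = (2,3) ∈ E(G2) ✓
  (2,4) → (φ(2),φ(4)) = (0,3) ∈ E(G2) ✓
  (3,4) → (φ(3),φ(4)) = (0,2) ∈ E(G2) ✓
  (3,5) → (φ(3),φ(5)) = (1,2) ∈ E(G2) ✓
All 8 edges of G1 map to edges of G2, and |E(G1)| = |E(G2)| = 8, so φ is a bijection on edges as well as vertices. Hence G1 ≅ G2.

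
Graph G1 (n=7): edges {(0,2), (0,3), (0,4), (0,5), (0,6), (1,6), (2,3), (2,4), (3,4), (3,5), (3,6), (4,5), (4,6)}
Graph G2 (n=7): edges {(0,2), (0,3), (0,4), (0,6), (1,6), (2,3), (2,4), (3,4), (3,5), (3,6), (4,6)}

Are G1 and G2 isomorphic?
No, not isomorphic

The graphs are NOT isomorphic.

Counting edges: G1 has 13 edge(s); G2 has 11 edge(s).
Edge count is an isomorphism invariant (a bijection on vertices induces a bijection on edges), so differing edge counts rule out isomorphism.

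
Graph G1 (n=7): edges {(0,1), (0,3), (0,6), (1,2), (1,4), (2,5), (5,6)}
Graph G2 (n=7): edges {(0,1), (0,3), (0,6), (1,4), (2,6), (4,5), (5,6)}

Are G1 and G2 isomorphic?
Yes, isomorphic

The graphs are isomorphic.
One valid mapping φ: V(G1) → V(G2): 0→6, 1→0, 2→1, 3→2, 4→3, 5→4, 6→5

Verify φ preserves adjacency — for each edge of G1, its image is an edge of G2:
  (0,1) → (φ(0),φ(1)) = (0,6) ∈ E(G2) ✓
  (0,3) → (φ(0),φ(3)) = (2,6) ∈ E(G2) ✓
  (0,6) → (φ(0),φ(6)) = (5,6) ∈ E(G2) ✓
  (1,2) → (φ(1),φ(2)) = (0,1) ∈ E(G2) ✓
  (1,4) → (φ(1),φ(4)) = (0,3) ∈ E(G2) ✓
  (2,5) → (φ(2),φ(5)) = (1,4) ∈ E(G2) ✓
  (5,6) → (φ(5),φ(6)) = (4,5) ∈ E(G2) ✓
All 7 edges of G1 map to edges of G2, and |E(G1)| = |E(G2)| = 7, so φ is a bijection on edges as well as vertices. Hence G1 ≅ G2.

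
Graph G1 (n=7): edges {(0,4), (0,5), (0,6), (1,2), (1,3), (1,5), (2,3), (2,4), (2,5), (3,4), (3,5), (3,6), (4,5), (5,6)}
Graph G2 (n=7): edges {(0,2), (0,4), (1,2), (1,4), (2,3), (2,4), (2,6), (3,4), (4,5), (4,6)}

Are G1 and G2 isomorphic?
No, not isomorphic

The graphs are NOT isomorphic.

Degrees in G1: deg(0)=3, deg(1)=3, deg(2)=4, deg(3)=5, deg(4)=4, deg(5)=6, deg(6)=3.
Sorted degree sequence of G1: [6, 5, 4, 4, 3, 3, 3].
Degrees in G2: deg(0)=2, deg(1)=2, deg(2)=5, deg(3)=2, deg(4)=6, deg(5)=1, deg(6)=2.
Sorted degree sequence of G2: [6, 5, 2, 2, 2, 2, 1].
The (sorted) degree sequence is an isomorphism invariant, so since G1 and G2 have different degree sequences they cannot be isomorphic.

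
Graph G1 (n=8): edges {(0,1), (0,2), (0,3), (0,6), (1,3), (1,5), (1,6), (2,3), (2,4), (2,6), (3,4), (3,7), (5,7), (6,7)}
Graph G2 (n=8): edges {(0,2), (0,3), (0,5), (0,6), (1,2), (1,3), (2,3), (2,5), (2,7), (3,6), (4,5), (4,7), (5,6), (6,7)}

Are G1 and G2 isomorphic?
Yes, isomorphic

The graphs are isomorphic.
One valid mapping φ: V(G1) → V(G2): 0→0, 1→5, 2→3, 3→2, 4→1, 5→4, 6→6, 7→7

Verify φ preserves adjacency — for each edge of G1, its image is an edge of G2:
  (0,1) → (φ(0),φ(1)) = (0,5) ∈ E(G2) ✓
  (0,2) → (φ(0),φ(2)) = (0,3) ∈ E(G2) ✓
  (0,3) → (φ(0),φ(3)) = (0,2) ∈ E(G2) ✓
  (0,6) → (φ(0),φ(6)) = (0,6) ∈ E(G2) ✓
  (1,3) → (φ(1),φ(3)) = (2,5) ∈ E(G2) ✓
  (1,5) → (φ(1),φ(5)) = (4,5) ∈ E(G2) ✓
  (1,6) → (φ(1),φ(6)) = (5,6) ∈ E(G2) ✓
  (2,3) → (φ(2),φ(3)) = (2,3) ∈ E(G2) ✓
  (2,4) → (φ(2),φ(4)) = (1,3) ∈ E(G2) ✓
  (2,6) → (φ(2),φ(6)) = (3,6) ∈ E(G2) ✓
  (3,4) → (φ(3),φ(4)) = (1,2) ∈ E(G2) ✓
  (3,7) → (φ(3),φ(7)) = (2,7) ∈ E(G2) ✓
  (5,7) → (φ(5),φ(7)) = (4,7) ∈ E(G2) ✓
  (6,7) → (φ(6),φ(7)) = (6,7) ∈ E(G2) ✓
All 14 edges of G1 map to edges of G2, and |E(G1)| = |E(G2)| = 14, so φ is a bijection on edges as well as vertices. Hence G1 ≅ G2.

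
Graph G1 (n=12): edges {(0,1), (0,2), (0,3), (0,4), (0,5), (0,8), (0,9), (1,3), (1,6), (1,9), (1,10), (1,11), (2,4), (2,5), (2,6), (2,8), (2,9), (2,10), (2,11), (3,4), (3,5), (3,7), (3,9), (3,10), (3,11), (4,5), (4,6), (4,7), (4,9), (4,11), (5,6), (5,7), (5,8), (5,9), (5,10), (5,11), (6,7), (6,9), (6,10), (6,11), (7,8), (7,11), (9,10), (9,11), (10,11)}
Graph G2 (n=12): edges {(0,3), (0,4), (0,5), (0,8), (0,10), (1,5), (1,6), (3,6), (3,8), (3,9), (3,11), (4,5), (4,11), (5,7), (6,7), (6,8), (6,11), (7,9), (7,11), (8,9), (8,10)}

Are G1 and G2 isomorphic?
No, not isomorphic

The graphs are NOT isomorphic.

Counting triangles (3-cliques): G1 has 72, G2 has 7.
Triangle count is an isomorphism invariant, so differing triangle counts rule out isomorphism.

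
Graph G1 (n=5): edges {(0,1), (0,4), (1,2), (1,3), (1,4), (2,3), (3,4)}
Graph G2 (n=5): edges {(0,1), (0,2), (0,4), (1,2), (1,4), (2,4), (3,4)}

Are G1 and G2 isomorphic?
No, not isomorphic

The graphs are NOT isomorphic.

Counting triangles (3-cliques): G1 has 3, G2 has 4.
Triangle count is an isomorphism invariant, so differing triangle counts rule out isomorphism.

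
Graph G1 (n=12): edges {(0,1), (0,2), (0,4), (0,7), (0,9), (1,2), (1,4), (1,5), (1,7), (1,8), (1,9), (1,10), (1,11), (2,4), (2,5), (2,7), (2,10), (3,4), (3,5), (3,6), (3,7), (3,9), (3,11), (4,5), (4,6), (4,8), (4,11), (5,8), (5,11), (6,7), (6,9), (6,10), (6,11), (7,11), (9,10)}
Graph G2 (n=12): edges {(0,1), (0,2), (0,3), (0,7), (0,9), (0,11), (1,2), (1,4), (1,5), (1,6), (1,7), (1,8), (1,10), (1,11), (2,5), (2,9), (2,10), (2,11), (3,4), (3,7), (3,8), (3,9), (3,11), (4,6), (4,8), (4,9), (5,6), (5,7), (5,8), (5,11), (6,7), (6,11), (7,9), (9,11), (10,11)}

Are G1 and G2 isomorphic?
Yes, isomorphic

The graphs are isomorphic.
One valid mapping φ: V(G1) → V(G2): 0→6, 1→1, 2→5, 3→9, 4→11, 5→2, 6→3, 7→7, 8→10, 9→4, 10→8, 11→0

Verify φ preserves adjacency — for each edge of G1, its image is an edge of G2:
  (0,1) → (φ(0),φ(1)) = (1,6) ∈ E(G2) ✓
  (0,2) → (φ(0),φ(2)) = (5,6) ∈ E(G2) ✓
  (0,4) → (φ(0),φ(4)) = (6,11) ∈ E(G2) ✓
  (0,7) → (φ(0),φ(7)) = (6,7) ∈ E(G2) ✓
  (0,9) → (φ(0),φ(9)) = (4,6) ∈ E(G2) ✓
  (1,2) → (φ(1),φ(2)) = (1,5) ∈ E(G2) ✓
  (1,4) → (φ(1),φ(4)) = (1,11) ∈ E(G2) ✓
  (1,5) → (φ(1),φ(5)) = (1,2) ∈ E(G2) ✓
  (1,7) → (φ(1),φ(7)) = (1,7) ∈ E(G2) ✓
  (1,8) → (φ(1),φ(8)) = (1,10) ∈ E(G2) ✓
  (1,9) → (φ(1),φ(9)) = (1,4) ∈ E(G2) ✓
  (1,10) → (φ(1),φ(10)) = (1,8) ∈ E(G2) ✓
  (1,11) → (φ(1),φ(11)) = (0,1) ∈ E(G2) ✓
  (2,4) → (φ(2),φ(4)) = (5,11) ∈ E(G2) ✓
  (2,5) → (φ(2),φ(5)) = (2,5) ∈ E(G2) ✓
  (2,7) → (φ(2),φ(7)) = (5,7) ∈ E(G2) ✓
  (2,10) → (φ(2),φ(10)) = (5,8) ∈ E(G2) ✓
  (3,4) → (φ(3),φ(4)) = (9,11) ∈ E(G2) ✓
  (3,5) → (φ(3),φ(5)) = (2,9) ∈ E(G2) ✓
  (3,6) → (φ(3),φ(6)) = (3,9) ∈ E(G2) ✓
  (3,7) → (φ(3),φ(7)) = (7,9) ∈ E(G2) ✓
  (3,9) → (φ(3),φ(9)) = (4,9) ∈ E(G2) ✓
  (3,11) → (φ(3),φ(11)) = (0,9) ∈ E(G2) ✓
  (4,5) → (φ(4),φ(5)) = (2,11) ∈ E(G2) ✓
  (4,6) → (φ(4),φ(6)) = (3,11) ∈ E(G2) ✓
  (4,8) → (φ(4),φ(8)) = (10,11) ∈ E(G2) ✓
  (4,11) → (φ(4),φ(11)) = (0,11) ∈ E(G2) ✓
  (5,8) → (φ(5),φ(8)) = (2,10) ∈ E(G2) ✓
  (5,11) → (φ(5),φ(11)) = (0,2) ∈ E(G2) ✓
  (6,7) → (φ(6),φ(7)) = (3,7) ∈ E(G2) ✓
  (6,9) → (φ(6),φ(9)) = (3,4) ∈ E(G2) ✓
  (6,10) → (φ(6),φ(10)) = (3,8) ∈ E(G2) ✓
  (6,11) → (φ(6),φ(11)) = (0,3) ∈ E(G2) ✓
  (7,11) → (φ(7),φ(11)) = (0,7) ∈ E(G2) ✓
  (9,10) → (φ(9),φ(10)) = (4,8) ∈ E(G2) ✓
All 35 edges of G1 map to edges of G2, and |E(G1)| = |E(G2)| = 35, so φ is a bijection on edges as well as vertices. Hence G1 ≅ G2.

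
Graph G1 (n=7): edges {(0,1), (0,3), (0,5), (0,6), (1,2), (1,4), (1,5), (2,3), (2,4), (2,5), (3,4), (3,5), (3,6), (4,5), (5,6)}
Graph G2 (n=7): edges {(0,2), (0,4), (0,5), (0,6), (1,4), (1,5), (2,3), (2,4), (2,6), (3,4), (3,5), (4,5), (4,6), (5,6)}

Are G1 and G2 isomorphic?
No, not isomorphic

The graphs are NOT isomorphic.

Degrees in G1: deg(0)=4, deg(1)=4, deg(2)=4, deg(3)=5, deg(4)=4, deg(5)=6, deg(6)=3.
Sorted degree sequence of G1: [6, 5, 4, 4, 4, 4, 3].
Degrees in G2: deg(0)=4, deg(1)=2, deg(2)=4, deg(3)=3, deg(4)=6, deg(5)=5, deg(6)=4.
Sorted degree sequence of G2: [6, 5, 4, 4, 4, 3, 2].
The (sorted) degree sequence is an isomorphism invariant, so since G1 and G2 have different degree sequences they cannot be isomorphic.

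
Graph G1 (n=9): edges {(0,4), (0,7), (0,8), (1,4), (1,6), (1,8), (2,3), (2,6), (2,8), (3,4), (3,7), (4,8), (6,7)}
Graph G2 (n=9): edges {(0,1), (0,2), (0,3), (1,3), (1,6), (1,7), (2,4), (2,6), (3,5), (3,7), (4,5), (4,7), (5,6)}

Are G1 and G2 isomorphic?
Yes, isomorphic

The graphs are isomorphic.
One valid mapping φ: V(G1) → V(G2): 0→0, 1→7, 2→5, 3→6, 4→1, 5→8, 6→4, 7→2, 8→3

Verify φ preserves adjacency — for each edge of G1, its image is an edge of G2:
  (0,4) → (φ(0),φ(4)) = (0,1) ∈ E(G2) ✓
  (0,7) → (φ(0),φ(7)) = (0,2) ∈ E(G2) ✓
  (0,8) → (φ(0),φ(8)) = (0,3) ∈ E(G2) ✓
  (1,4) → (φ(1),φ(4)) = (1,7) ∈ E(G2) ✓
  (1,6) → (φ(1),φ(6)) = (4,7) ∈ E(G2) ✓
  (1,8) → (φ(1),φ(8)) = (3,7) ∈ E(G2) ✓
  (2,3) → (φ(2),φ(3)) = (5,6) ∈ E(G2) ✓
  (2,6) → (φ(2),φ(6)) = (4,5) ∈ E(G2) ✓
  (2,8) → (φ(2),φ(8)) = (3,5) ∈ E(G2) ✓
  (3,4) → (φ(3),φ(4)) = (1,6) ∈ E(G2) ✓
  (3,7) → (φ(3),φ(7)) = (2,6) ∈ E(G2) ✓
  (4,8) → (φ(4),φ(8)) = (1,3) ∈ E(G2) ✓
  (6,7) → (φ(6),φ(7)) = (2,4) ∈ E(G2) ✓
All 13 edges of G1 map to edges of G2, and |E(G1)| = |E(G2)| = 13, so φ is a bijection on edges as well as vertices. Hence G1 ≅ G2.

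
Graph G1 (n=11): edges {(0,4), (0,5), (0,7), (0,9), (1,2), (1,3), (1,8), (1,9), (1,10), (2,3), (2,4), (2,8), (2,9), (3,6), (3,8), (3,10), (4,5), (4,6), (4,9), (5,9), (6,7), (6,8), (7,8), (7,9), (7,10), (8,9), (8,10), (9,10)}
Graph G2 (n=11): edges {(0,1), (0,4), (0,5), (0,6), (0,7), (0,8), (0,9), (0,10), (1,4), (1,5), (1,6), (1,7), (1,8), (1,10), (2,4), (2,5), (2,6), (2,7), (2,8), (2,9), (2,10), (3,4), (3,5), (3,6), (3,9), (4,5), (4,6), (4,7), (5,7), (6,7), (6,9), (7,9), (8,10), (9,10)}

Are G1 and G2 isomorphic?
No, not isomorphic

The graphs are NOT isomorphic.

Counting triangles (3-cliques): G1 has 23, G2 has 36.
Triangle count is an isomorphism invariant, so differing triangle counts rule out isomorphism.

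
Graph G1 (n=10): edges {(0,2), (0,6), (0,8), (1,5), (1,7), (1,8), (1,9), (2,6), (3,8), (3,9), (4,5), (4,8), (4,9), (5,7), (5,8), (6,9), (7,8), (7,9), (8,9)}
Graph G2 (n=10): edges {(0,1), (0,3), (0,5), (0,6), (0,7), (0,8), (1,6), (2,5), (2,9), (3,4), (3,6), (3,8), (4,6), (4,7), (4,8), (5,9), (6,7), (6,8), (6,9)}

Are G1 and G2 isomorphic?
Yes, isomorphic

The graphs are isomorphic.
One valid mapping φ: V(G1) → V(G2): 0→9, 1→3, 2→2, 3→1, 4→7, 5→4, 6→5, 7→8, 8→6, 9→0

Verify φ preserves adjacency — for each edge of G1, its image is an edge of G2:
  (0,2) → (φ(0),φ(2)) = (2,9) ∈ E(G2) ✓
  (0,6) → (φ(0),φ(6)) = (5,9) ∈ E(G2) ✓
  (0,8) → (φ(0),φ(8)) = (6,9) ∈ E(G2) ✓
  (1,5) → (φ(1),φ(5)) = (3,4) ∈ E(G2) ✓
  (1,7) → (φ(1),φ(7)) = (3,8) ∈ E(G2) ✓
  (1,8) → (φ(1),φ(8)) = (3,6) ∈ E(G2) ✓
  (1,9) → (φ(1),φ(9)) = (0,3) ∈ E(G2) ✓
  (2,6) → (φ(2),φ(6)) = (2,5) ∈ E(G2) ✓
  (3,8) → (φ(3),φ(8)) = (1,6) ∈ E(G2) ✓
  (3,9) → (φ(3),φ(9)) = (0,1) ∈ E(G2) ✓
  (4,5) → (φ(4),φ(5)) = (4,7) ∈ E(G2) ✓
  (4,8) → (φ(4),φ(8)) = (6,7) ∈ E(G2) ✓
  (4,9) → (φ(4),φ(9)) = (0,7) ∈ E(G2) ✓
  (5,7) → (φ(5),φ(7)) = (4,8) ∈ E(G2) ✓
  (5,8) → (φ(5),φ(8)) = (4,6) ∈ E(G2) ✓
  (6,9) → (φ(6),φ(9)) = (0,5) ∈ E(G2) ✓
  (7,8) → (φ(7),φ(8)) = (6,8) ∈ E(G2) ✓
  (7,9) → (φ(7),φ(9)) = (0,8) ∈ E(G2) ✓
  (8,9) → (φ(8),φ(9)) = (0,6) ∈ E(G2) ✓
All 19 edges of G1 map to edges of G2, and |E(G1)| = |E(G2)| = 19, so φ is a bijection on edges as well as vertices. Hence G1 ≅ G2.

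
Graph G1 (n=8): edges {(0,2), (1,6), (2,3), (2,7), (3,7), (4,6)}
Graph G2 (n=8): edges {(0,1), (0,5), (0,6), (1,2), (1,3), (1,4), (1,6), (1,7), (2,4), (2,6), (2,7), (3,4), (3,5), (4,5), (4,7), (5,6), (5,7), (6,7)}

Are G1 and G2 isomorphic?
No, not isomorphic

The graphs are NOT isomorphic.

Counting triangles (3-cliques): G1 has 1, G2 has 13.
Triangle count is an isomorphism invariant, so differing triangle counts rule out isomorphism.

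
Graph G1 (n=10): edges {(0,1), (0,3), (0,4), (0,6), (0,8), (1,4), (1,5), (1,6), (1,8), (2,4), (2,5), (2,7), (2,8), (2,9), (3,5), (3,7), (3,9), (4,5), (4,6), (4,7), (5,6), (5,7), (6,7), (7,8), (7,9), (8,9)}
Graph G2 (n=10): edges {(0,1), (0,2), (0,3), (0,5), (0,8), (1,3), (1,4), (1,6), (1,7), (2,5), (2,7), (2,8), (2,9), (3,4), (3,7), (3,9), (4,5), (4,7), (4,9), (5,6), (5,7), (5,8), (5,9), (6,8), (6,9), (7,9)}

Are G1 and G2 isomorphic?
Yes, isomorphic

The graphs are isomorphic.
One valid mapping φ: V(G1) → V(G2): 0→1, 1→3, 2→2, 3→6, 4→7, 5→9, 6→4, 7→5, 8→0, 9→8

Verify φ preserves adjacency — for each edge of G1, its image is an edge of G2:
  (0,1) → (φ(0),φ(1)) = (1,3) ∈ E(G2) ✓
  (0,3) → (φ(0),φ(3)) = (1,6) ∈ E(G2) ✓
  (0,4) → (φ(0),φ(4)) = (1,7) ∈ E(G2) ✓
  (0,6) → (φ(0),φ(6)) = (1,4) ∈ E(G2) ✓
  (0,8) → (φ(0),φ(8)) = (0,1) ∈ E(G2) ✓
  (1,4) → (φ(1),φ(4)) = (3,7) ∈ E(G2) ✓
  (1,5) → (φ(1),φ(5)) = (3,9) ∈ E(G2) ✓
  (1,6) → (φ(1),φ(6)) = (3,4) ∈ E(G2) ✓
  (1,8) → (φ(1),φ(8)) = (0,3) ∈ E(G2) ✓
  (2,4) → (φ(2),φ(4)) = (2,7) ∈ E(G2) ✓
  (2,5) → (φ(2),φ(5)) = (2,9) ∈ E(G2) ✓
  (2,7) → (φ(2),φ(7)) = (2,5) ∈ E(G2) ✓
  (2,8) → (φ(2),φ(8)) = (0,2) ∈ E(G2) ✓
  (2,9) → (φ(2),φ(9)) = (2,8) ∈ E(G2) ✓
  (3,5) → (φ(3),φ(5)) = (6,9) ∈ E(G2) ✓
  (3,7) → (φ(3),φ(7)) = (5,6) ∈ E(G2) ✓
  (3,9) → (φ(3),φ(9)) = (6,8) ∈ E(G2) ✓
  (4,5) → (φ(4),φ(5)) = (7,9) ∈ E(G2) ✓
  (4,6) → (φ(4),φ(6)) = (4,7) ∈ E(G2) ✓
  (4,7) → (φ(4),φ(7)) = (5,7) ∈ E(G2) ✓
  (5,6) → (φ(5),φ(6)) = (4,9) ∈ E(G2) ✓
  (5,7) → (φ(5),φ(7)) = (5,9) ∈ E(G2) ✓
  (6,7) → (φ(6),φ(7)) = (4,5) ∈ E(G2) ✓
  (7,8) → (φ(7),φ(8)) = (0,5) ∈ E(G2) ✓
  (7,9) → (φ(7),φ(9)) = (5,8) ∈ E(G2) ✓
  (8,9) → (φ(8),φ(9)) = (0,8) ∈ E(G2) ✓
All 26 edges of G1 map to edges of G2, and |E(G1)| = |E(G2)| = 26, so φ is a bijection on edges as well as vertices. Hence G1 ≅ G2.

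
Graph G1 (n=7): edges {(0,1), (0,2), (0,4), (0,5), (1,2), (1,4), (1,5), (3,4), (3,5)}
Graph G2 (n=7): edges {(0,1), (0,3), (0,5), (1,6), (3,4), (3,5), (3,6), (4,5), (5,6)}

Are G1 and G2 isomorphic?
Yes, isomorphic

The graphs are isomorphic.
One valid mapping φ: V(G1) → V(G2): 0→3, 1→5, 2→4, 3→1, 4→0, 5→6, 6→2

Verify φ preserves adjacency — for each edge of G1, its image is an edge of G2:
  (0,1) → (φ(0),φ(1)) = (3,5) ∈ E(G2) ✓
  (0,2) → (φ(0),φ(2)) = (3,4) ∈ E(G2) ✓
  (0,4) → (φ(0),φ(4)) = (0,3) ∈ E(G2) ✓
  (0,5) → (φ(0),φ(5)) = (3,6) ∈ E(G2) ✓
  (1,2) → (φ(1),φ(2)) = (4,5) ∈ E(G2) ✓
  (1,4) → (φ(1),φ(4)) = (0,5) ∈ E(G2) ✓
  (1,5) → (φ(1),φ(5)) = (5,6) ∈ E(G2) ✓
  (3,4) → (φ(3),φ(4)) = (0,1) ∈ E(G2) ✓
  (3,5) → (φ(3),φ(5)) = (1,6) ∈ E(G2) ✓
All 9 edges of G1 map to edges of G2, and |E(G1)| = |E(G2)| = 9, so φ is a bijection on edges as well as vertices. Hence G1 ≅ G2.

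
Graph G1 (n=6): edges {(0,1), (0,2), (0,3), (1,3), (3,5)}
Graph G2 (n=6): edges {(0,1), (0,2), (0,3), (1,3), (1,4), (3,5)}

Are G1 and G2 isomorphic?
No, not isomorphic

The graphs are NOT isomorphic.

Counting edges: G1 has 5 edge(s); G2 has 6 edge(s).
Edge count is an isomorphism invariant (a bijection on vertices induces a bijection on edges), so differing edge counts rule out isomorphism.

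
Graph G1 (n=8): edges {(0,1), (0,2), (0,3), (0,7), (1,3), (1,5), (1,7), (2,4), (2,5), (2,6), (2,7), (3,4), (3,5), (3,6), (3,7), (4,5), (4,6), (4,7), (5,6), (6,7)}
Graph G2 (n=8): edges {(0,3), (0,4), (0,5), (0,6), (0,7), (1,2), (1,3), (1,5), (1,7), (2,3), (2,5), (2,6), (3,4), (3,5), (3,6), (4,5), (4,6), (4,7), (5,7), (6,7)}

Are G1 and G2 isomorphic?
Yes, isomorphic

The graphs are isomorphic.
One valid mapping φ: V(G1) → V(G2): 0→1, 1→2, 2→7, 3→3, 4→0, 5→6, 6→4, 7→5

Verify φ preserves adjacency — for each edge of G1, its image is an edge of G2:
  (0,1) → (φ(0),φ(1)) = (1,2) ∈ E(G2) ✓
  (0,2) → (φ(0),φ(2)) = (1,7) ∈ E(G2) ✓
  (0,3) → (φ(0),φ(3)) = (1,3) ∈ E(G2) ✓
  (0,7) → (φ(0),φ(7)) = (1,5) ∈ E(G2) ✓
  (1,3) → (φ(1),φ(3)) = (2,3) ∈ E(G2) ✓
  (1,5) → (φ(1),φ(5)) = (2,6) ∈ E(G2) ✓
  (1,7) → (φ(1),φ(7)) = (2,5) ∈ E(G2) ✓
  (2,4) → (φ(2),φ(4)) = (0,7) ∈ E(G2) ✓
  (2,5) → (φ(2),φ(5)) = (6,7) ∈ E(G2) ✓
  (2,6) → (φ(2),φ(6)) = (4,7) ∈ E(G2) ✓
  (2,7) → (φ(2),φ(7)) = (5,7) ∈ E(G2) ✓
  (3,4) → (φ(3),φ(4)) = (0,3) ∈ E(G2) ✓
  (3,5) → (φ(3),φ(5)) = (3,6) ∈ E(G2) ✓
  (3,6) → (φ(3),φ(6)) = (3,4) ∈ E(G2) ✓
  (3,7) → (φ(3),φ(7)) = (3,5) ∈ E(G2) ✓
  (4,5) → (φ(4),φ(5)) = (0,6) ∈ E(G2) ✓
  (4,6) → (φ(4),φ(6)) = (0,4) ∈ E(G2) ✓
  (4,7) → (φ(4),φ(7)) = (0,5) ∈ E(G2) ✓
  (5,6) → (φ(5),φ(6)) = (4,6) ∈ E(G2) ✓
  (6,7) → (φ(6),φ(7)) = (4,5) ∈ E(G2) ✓
All 20 edges of G1 map to edges of G2, and |E(G1)| = |E(G2)| = 20, so φ is a bijection on edges as well as vertices. Hence G1 ≅ G2.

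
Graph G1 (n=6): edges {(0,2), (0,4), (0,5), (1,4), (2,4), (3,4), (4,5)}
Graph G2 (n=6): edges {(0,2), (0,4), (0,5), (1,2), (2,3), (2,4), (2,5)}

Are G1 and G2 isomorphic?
Yes, isomorphic

The graphs are isomorphic.
One valid mapping φ: V(G1) → V(G2): 0→0, 1→3, 2→5, 3→1, 4→2, 5→4

Verify φ preserves adjacency — for each edge of G1, its image is an edge of G2:
  (0,2) → (φ(0),φ(2)) = (0,5) ∈ E(G2) ✓
  (0,4) → (φ(0),φ(4)) = (0,2) ∈ E(G2) ✓
  (0,5) → (φ(0),φ(5)) = (0,4) ∈ E(G2) ✓
  (1,4) → (φ(1),φ(4)) = (2,3) ∈ E(G2) ✓
  (2,4) → (φ(2),φ(4)) = (2,5) ∈ E(G2) ✓
  (3,4) → (φ(3),φ(4)) = (1,2) ∈ E(G2) ✓
  (4,5) → (φ(4),φ(5)) = (2,4) ∈ E(G2) ✓
All 7 edges of G1 map to edges of G2, and |E(G1)| = |E(G2)| = 7, so φ is a bijection on edges as well as vertices. Hence G1 ≅ G2.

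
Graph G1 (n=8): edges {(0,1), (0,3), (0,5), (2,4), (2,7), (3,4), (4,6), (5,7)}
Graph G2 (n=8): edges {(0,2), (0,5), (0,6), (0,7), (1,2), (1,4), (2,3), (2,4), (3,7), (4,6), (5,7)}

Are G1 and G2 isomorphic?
No, not isomorphic

The graphs are NOT isomorphic.

Degrees in G1: deg(0)=3, deg(1)=1, deg(2)=2, deg(3)=2, deg(4)=3, deg(5)=2, deg(6)=1, deg(7)=2.
Sorted degree sequence of G1: [3, 3, 2, 2, 2, 2, 1, 1].
Degrees in G2: deg(0)=4, deg(1)=2, deg(2)=4, deg(3)=2, deg(4)=3, deg(5)=2, deg(6)=2, deg(7)=3.
Sorted degree sequence of G2: [4, 4, 3, 3, 2, 2, 2, 2].
The (sorted) degree sequence is an isomorphism invariant, so since G1 and G2 have different degree sequences they cannot be isomorphic.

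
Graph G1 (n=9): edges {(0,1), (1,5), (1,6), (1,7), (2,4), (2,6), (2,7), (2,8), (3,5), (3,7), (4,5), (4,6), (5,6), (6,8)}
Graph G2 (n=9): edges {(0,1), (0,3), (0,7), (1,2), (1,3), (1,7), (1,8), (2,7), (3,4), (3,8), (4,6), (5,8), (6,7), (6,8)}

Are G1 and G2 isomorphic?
Yes, isomorphic

The graphs are isomorphic.
One valid mapping φ: V(G1) → V(G2): 0→5, 1→8, 2→7, 3→4, 4→0, 5→3, 6→1, 7→6, 8→2

Verify φ preserves adjacency — for each edge of G1, its image is an edge of G2:
  (0,1) → (φ(0),φ(1)) = (5,8) ∈ E(G2) ✓
  (1,5) → (φ(1),φ(5)) = (3,8) ∈ E(G2) ✓
  (1,6) → (φ(1),φ(6)) = (1,8) ∈ E(G2) ✓
  (1,7) → (φ(1),φ(7)) = (6,8) ∈ E(G2) ✓
  (2,4) → (φ(2),φ(4)) = (0,7) ∈ E(G2) ✓
  (2,6) → (φ(2),φ(6)) = (1,7) ∈ E(G2) ✓
  (2,7) → (φ(2),φ(7)) = (6,7) ∈ E(G2) ✓
  (2,8) → (φ(2),φ(8)) = (2,7) ∈ E(G2) ✓
  (3,5) → (φ(3),φ(5)) = (3,4) ∈ E(G2) ✓
  (3,7) → (φ(3),φ(7)) = (4,6) ∈ E(G2) ✓
  (4,5) → (φ(4),φ(5)) = (0,3) ∈ E(G2) ✓
  (4,6) → (φ(4),φ(6)) = (0,1) ∈ E(G2) ✓
  (5,6) → (φ(5),φ(6)) = (1,3) ∈ E(G2) ✓
  (6,8) → (φ(6),φ(8)) = (1,2) ∈ E(G2) ✓
All 14 edges of G1 map to edges of G2, and |E(G1)| = |E(G2)| = 14, so φ is a bijection on edges as well as vertices. Hence G1 ≅ G2.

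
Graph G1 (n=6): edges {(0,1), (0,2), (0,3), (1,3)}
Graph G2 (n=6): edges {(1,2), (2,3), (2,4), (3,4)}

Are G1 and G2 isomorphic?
Yes, isomorphic

The graphs are isomorphic.
One valid mapping φ: V(G1) → V(G2): 0→2, 1→3, 2→1, 3→4, 4→0, 5→5

Verify φ preserves adjacency — for each edge of G1, its image is an edge of G2:
  (0,1) → (φ(0),φ(1)) = (2,3) ∈ E(G2) ✓
  (0,2) → (φ(0),φ(2)) = (1,2) ∈ E(G2) ✓
  (0,3) → (φ(0),φ(3)) = (2,4) ∈ E(G2) ✓
  (1,3) → (φ(1),φ(3)) = (3,4) ∈ E(G2) ✓
All 4 edges of G1 map to edges of G2, and |E(G1)| = |E(G2)| = 4, so φ is a bijection on edges as well as vertices. Hence G1 ≅ G2.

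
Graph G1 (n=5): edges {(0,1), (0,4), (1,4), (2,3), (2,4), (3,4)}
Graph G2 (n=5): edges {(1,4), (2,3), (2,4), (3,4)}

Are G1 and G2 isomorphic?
No, not isomorphic

The graphs are NOT isomorphic.

Counting edges: G1 has 6 edge(s); G2 has 4 edge(s).
Edge count is an isomorphism invariant (a bijection on vertices induces a bijection on edges), so differing edge counts rule out isomorphism.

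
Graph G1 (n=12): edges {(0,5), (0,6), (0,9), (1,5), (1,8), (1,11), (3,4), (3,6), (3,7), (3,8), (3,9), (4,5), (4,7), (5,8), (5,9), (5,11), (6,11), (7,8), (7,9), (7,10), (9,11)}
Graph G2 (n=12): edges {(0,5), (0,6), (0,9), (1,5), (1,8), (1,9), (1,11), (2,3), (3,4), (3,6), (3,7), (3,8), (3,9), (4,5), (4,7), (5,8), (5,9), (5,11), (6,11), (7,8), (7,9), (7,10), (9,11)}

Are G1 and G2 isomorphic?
No, not isomorphic

The graphs are NOT isomorphic.

Counting edges: G1 has 21 edge(s); G2 has 23 edge(s).
Edge count is an isomorphism invariant (a bijection on vertices induces a bijection on edges), so differing edge counts rule out isomorphism.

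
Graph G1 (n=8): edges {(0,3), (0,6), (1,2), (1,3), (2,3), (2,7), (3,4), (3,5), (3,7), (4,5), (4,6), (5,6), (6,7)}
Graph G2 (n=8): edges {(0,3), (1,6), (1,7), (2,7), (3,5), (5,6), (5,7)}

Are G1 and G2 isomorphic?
No, not isomorphic

The graphs are NOT isomorphic.

Connected components of G1: 1 component(s) with vertex sets [[0, 1, 2, 3, 4, 5, 6, 7]], sizes [8].
Connected components of G2: 2 component(s) with vertex sets [[4], [0, 1, 2, 3, 5, 6, 7]], sizes [1, 7].
The number of connected components (and the multiset of component sizes) is an isomorphism invariant — an isomorphism maps each component of G1 bijectively onto a component of G2. Since G1 has 1 component(s) and G2 has 2, they cannot be isomorphic.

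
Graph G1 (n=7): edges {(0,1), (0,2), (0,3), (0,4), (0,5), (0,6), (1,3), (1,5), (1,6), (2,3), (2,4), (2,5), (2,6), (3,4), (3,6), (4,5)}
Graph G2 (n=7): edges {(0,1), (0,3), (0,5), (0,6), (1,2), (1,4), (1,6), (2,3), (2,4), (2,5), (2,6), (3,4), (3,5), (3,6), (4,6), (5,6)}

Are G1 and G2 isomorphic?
Yes, isomorphic

The graphs are isomorphic.
One valid mapping φ: V(G1) → V(G2): 0→6, 1→1, 2→3, 3→2, 4→5, 5→0, 6→4

Verify φ preserves adjacency — for each edge of G1, its image is an edge of G2:
  (0,1) → (φ(0),φ(1)) = (1,6) ∈ E(G2) ✓
  (0,2) → (φ(0),φ(2)) = (3,6) ∈ E(G2) ✓
  (0,3) → (φ(0),φ(3)) = (2,6) ∈ E(G2) ✓
  (0,4) → (φ(0),φ(4)) = (5,6) ∈ E(G2) ✓
  (0,5) → (φ(0),φ(5)) = (0,6) ∈ E(G2) ✓
  (0,6) → (φ(0),φ(6)) = (4,6) ∈ E(G2) ✓
  (1,3) → (φ(1),φ(3)) = (1,2) ∈ E(G2) ✓
  (1,5) → (φ(1),φ(5)) = (0,1) ∈ E(G2) ✓
  (1,6) → (φ(1),φ(6)) = (1,4) ∈ E(G2) ✓
  (2,3) → (φ(2),φ(3)) = (2,3) ∈ E(G2) ✓
  (2,4) → (φ(2),φ(4)) = (3,5) ∈ E(G2) ✓
  (2,5) → (φ(2),φ(5)) = (0,3) ∈ E(G2) ✓
  (2,6) → (φ(2),φ(6)) = (3,4) ∈ E(G2) ✓
  (3,4) → (φ(3),φ(4)) = (2,5) ∈ E(G2) ✓
  (3,6) → (φ(3),φ(6)) = (2,4) ∈ E(G2) ✓
  (4,5) → (φ(4),φ(5)) = (0,5) ∈ E(G2) ✓
All 16 edges of G1 map to edges of G2, and |E(G1)| = |E(G2)| = 16, so φ is a bijection on edges as well as vertices. Hence G1 ≅ G2.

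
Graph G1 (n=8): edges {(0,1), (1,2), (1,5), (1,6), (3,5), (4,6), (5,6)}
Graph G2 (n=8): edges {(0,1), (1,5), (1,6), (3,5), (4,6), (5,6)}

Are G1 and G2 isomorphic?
No, not isomorphic

The graphs are NOT isomorphic.

Counting edges: G1 has 7 edge(s); G2 has 6 edge(s).
Edge count is an isomorphism invariant (a bijection on vertices induces a bijection on edges), so differing edge counts rule out isomorphism.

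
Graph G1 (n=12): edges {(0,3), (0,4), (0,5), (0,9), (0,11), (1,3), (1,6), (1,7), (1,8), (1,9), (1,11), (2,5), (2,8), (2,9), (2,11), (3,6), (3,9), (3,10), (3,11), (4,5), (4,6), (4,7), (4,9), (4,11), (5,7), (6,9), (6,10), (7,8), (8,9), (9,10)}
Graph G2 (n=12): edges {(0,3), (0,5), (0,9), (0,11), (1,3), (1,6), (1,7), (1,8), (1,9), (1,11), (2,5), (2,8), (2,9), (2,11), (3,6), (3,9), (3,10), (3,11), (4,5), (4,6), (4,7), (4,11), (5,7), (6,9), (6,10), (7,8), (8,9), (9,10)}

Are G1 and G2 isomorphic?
No, not isomorphic

The graphs are NOT isomorphic.

Counting edges: G1 has 30 edge(s); G2 has 28 edge(s).
Edge count is an isomorphism invariant (a bijection on vertices induces a bijection on edges), so differing edge counts rule out isomorphism.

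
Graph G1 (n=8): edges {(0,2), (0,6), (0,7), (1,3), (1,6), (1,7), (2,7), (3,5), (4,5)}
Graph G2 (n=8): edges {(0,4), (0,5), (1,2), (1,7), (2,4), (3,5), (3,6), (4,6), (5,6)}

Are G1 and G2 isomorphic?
Yes, isomorphic

The graphs are isomorphic.
One valid mapping φ: V(G1) → V(G2): 0→5, 1→4, 2→3, 3→2, 4→7, 5→1, 6→0, 7→6

Verify φ preserves adjacency — for each edge of G1, its image is an edge of G2:
  (0,2) → (φ(0),φ(2)) = (3,5) ∈ E(G2) ✓
  (0,6) → (φ(0),φ(6)) = (0,5) ∈ E(G2) ✓
  (0,7) → (φ(0),φ(7)) = (5,6) ∈ E(G2) ✓
  (1,3) → (φ(1),φ(3)) = (2,4) ∈ E(G2) ✓
  (1,6) → (φ(1),φ(6)) = (0,4) ∈ E(G2) ✓
  (1,7) → (φ(1),φ(7)) = (4,6) ∈ E(G2) ✓
  (2,7) → (φ(2),φ(7)) = (3,6) ∈ E(G2) ✓
  (3,5) → (φ(3),φ(5)) = (1,2) ∈ E(G2) ✓
  (4,5) → (φ(4),φ(5)) = (1,7) ∈ E(G2) ✓
All 9 edges of G1 map to edges of G2, and |E(G1)| = |E(G2)| = 9, so φ is a bijection on edges as well as vertices. Hence G1 ≅ G2.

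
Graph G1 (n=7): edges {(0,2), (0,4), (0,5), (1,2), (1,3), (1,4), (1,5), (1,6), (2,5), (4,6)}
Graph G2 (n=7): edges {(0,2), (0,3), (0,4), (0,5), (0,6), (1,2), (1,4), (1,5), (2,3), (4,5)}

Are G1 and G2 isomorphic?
Yes, isomorphic

The graphs are isomorphic.
One valid mapping φ: V(G1) → V(G2): 0→1, 1→0, 2→5, 3→6, 4→2, 5→4, 6→3

Verify φ preserves adjacency — for each edge of G1, its image is an edge of G2:
  (0,2) → (φ(0),φ(2)) = (1,5) ∈ E(G2) ✓
  (0,4) → (φ(0),φ(4)) = (1,2) ∈ E(G2) ✓
  (0,5) → (φ(0),φ(5)) = (1,4) ∈ E(G2) ✓
  (1,2) → (φ(1),φ(2)) = (0,5) ∈ E(G2) ✓
  (1,3) → (φ(1),φ(3)) = (0,6) ∈ E(G2) ✓
  (1,4) → (φ(1),φ(4)) = (0,2) ∈ E(G2) ✓
  (1,5) → (φ(1),φ(5)) = (0,4) ∈ E(G2) ✓
  (1,6) → (φ(1),φ(6)) = (0,3) ∈ E(G2) ✓
  (2,5) → (φ(2),φ(5)) = (4,5) ∈ E(G2) ✓
  (4,6) → (φ(4),φ(6)) = (2,3) ∈ E(G2) ✓
All 10 edges of G1 map to edges of G2, and |E(G1)| = |E(G2)| = 10, so φ is a bijection on edges as well as vertices. Hence G1 ≅ G2.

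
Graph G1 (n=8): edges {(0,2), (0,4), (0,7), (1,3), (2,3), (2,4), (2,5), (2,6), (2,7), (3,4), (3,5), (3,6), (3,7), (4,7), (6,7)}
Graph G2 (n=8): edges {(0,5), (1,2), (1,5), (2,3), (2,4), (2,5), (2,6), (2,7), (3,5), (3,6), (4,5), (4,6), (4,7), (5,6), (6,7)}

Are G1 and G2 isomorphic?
Yes, isomorphic

The graphs are isomorphic.
One valid mapping φ: V(G1) → V(G2): 0→7, 1→0, 2→2, 3→5, 4→4, 5→1, 6→3, 7→6

Verify φ preserves adjacency — for each edge of G1, its image is an edge of G2:
  (0,2) → (φ(0),φ(2)) = (2,7) ∈ E(G2) ✓
  (0,4) → (φ(0),φ(4)) = (4,7) ∈ E(G2) ✓
  (0,7) → (φ(0),φ(7)) = (6,7) ∈ E(G2) ✓
  (1,3) → (φ(1),φ(3)) = (0,5) ∈ E(G2) ✓
  (2,3) → (φ(2),φ(3)) = (2,5) ∈ E(G2) ✓
  (2,4) → (φ(2),φ(4)) = (2,4) ∈ E(G2) ✓
  (2,5) → (φ(2),φ(5)) = (1,2) ∈ E(G2) ✓
  (2,6) → (φ(2),φ(6)) = (2,3) ∈ E(G2) ✓
  (2,7) → (φ(2),φ(7)) = (2,6) ∈ E(G2) ✓
  (3,4) → (φ(3),φ(4)) = (4,5) ∈ E(G2) ✓
  (3,5) → (φ(3),φ(5)) = (1,5) ∈ E(G2) ✓
  (3,6) → (φ(3),φ(6)) = (3,5) ∈ E(G2) ✓
  (3,7) → (φ(3),φ(7)) = (5,6) ∈ E(G2) ✓
  (4,7) → (φ(4),φ(7)) = (4,6) ∈ E(G2) ✓
  (6,7) → (φ(6),φ(7)) = (3,6) ∈ E(G2) ✓
All 15 edges of G1 map to edges of G2, and |E(G1)| = |E(G2)| = 15, so φ is a bijection on edges as well as vertices. Hence G1 ≅ G2.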